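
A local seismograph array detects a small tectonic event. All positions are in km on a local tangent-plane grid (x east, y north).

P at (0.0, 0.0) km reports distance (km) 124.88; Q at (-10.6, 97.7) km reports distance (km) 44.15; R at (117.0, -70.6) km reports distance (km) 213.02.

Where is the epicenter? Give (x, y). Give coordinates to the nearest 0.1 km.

(26.2, 122.1)

Circle about each station: x² + y² = 124.88²; (x + 10.6)² + (y − 97.7)² = 44.15²; (x − 117.0)² + (y + 70.6)² = 213.02².
Subtracting pairs of circle equations eliminates x²+y² and gives linear equations (the radical axes):
-21.2 x + 195.4 y = 23303.44
234.0 x − 141.2 y = -11109.15
Solving the 2×2 system: x ≈ 26.2, y ≈ 122.1 km.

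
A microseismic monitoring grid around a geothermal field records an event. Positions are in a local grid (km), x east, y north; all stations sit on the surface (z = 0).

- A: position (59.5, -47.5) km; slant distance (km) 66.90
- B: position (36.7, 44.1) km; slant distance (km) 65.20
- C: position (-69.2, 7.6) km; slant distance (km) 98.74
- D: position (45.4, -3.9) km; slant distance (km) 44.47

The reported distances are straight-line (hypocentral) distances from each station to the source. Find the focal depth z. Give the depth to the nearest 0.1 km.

Each station gives a sphere (x−x_i)² + (y−y_i)² + z² = d_i² (stations at z=0).
Subtracting the A sphere from B and C: z² cancels, leaving linear equations in x and y:
-45.6 x + 183.2 y = -2280.23
-257.4 x + 110.2 y = -6224.08
Solving: x ≈ 21.100, y ≈ -7.195 km (keep extra digits for the depth step; rounded: 21.1, -7.2).
Then from the A sphere: z² = 66.90² − (x − 59.5)² − (y + 47.5)² with x = 21.100, y = -7.195, so z ≈ 37.102 ≈ 37.1 km.
Check against D (with the unrounded solution): distance 44.47 ≈ 44.47 km. ✓

37.1 km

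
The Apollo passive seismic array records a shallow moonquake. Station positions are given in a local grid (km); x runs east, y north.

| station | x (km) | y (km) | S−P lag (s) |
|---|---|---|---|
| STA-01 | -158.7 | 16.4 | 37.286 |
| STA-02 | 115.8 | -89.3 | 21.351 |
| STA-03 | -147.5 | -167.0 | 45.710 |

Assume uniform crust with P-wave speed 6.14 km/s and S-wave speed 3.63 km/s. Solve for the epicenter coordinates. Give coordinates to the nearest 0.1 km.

Distance from S−P lag: d = Δt · v_P v_S / (v_P − v_S) = Δt · (6.14·3.63)/(6.14−3.63) ≈ 8.8798·Δt.
So d_STA-01 = 331.09, d_STA-02 = 189.59, d_STA-03 = 405.89 km.
Circle about each station: (x + 158.7)² + (y − 16.4)² = 331.09²; (x − 115.8)² + (y + 89.3)² = 189.59²; (x + 147.5)² + (y + 167.0)² = 405.89².
Subtracting pairs of circle equations eliminates x²+y² and gives linear equations (the radical axes):
549.0 x − 211.4 y = 69605.70
22.4 x − 366.8 y = -30935.50
Solving the 2×2 system: x ≈ 163.1, y ≈ 94.3 km.

163.1 km east, 94.3 km north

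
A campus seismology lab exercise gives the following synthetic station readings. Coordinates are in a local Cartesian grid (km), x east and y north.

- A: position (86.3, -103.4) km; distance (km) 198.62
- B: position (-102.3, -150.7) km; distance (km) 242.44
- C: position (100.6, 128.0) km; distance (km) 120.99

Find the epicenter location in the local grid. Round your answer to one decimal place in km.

Circle about each station: (x − 86.3)² + (y + 103.4)² = 198.62²; (x + 102.3)² + (y + 150.7)² = 242.44²; (x − 100.6)² + (y − 128.0)² = 120.99².
Subtracting the A equation from the B and C equations removes the quadratic terms:
-377.2 x − 94.6 y = -4290.72
28.6 x + 462.8 y = 33176.43
Solving the 2×2 system: x ≈ -6.7, y ≈ 72.1 km.

x ≈ -6.7 km, y ≈ 72.1 km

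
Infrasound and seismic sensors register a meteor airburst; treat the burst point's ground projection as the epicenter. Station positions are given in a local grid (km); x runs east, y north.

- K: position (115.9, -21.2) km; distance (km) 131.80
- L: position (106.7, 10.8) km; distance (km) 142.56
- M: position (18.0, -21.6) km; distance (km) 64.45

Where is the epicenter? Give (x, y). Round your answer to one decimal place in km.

-0.3 km east, -83.4 km north

Circle about each station: (x − 115.9)² + (y + 21.2)² = 131.80²; (x − 106.7)² + (y − 10.8)² = 142.56²; (x − 18.0)² + (y + 21.6)² = 64.45².
Subtracting pairs of circle equations eliminates x²+y² and gives linear equations (the radical axes):
-18.4 x + 64.0 y = -5332.83
-195.8 x − 0.8 y = 125.75
Solving the 2×2 system: x ≈ -0.3, y ≈ -83.4 km.
Check against K (with the unrounded x, y): √((x − 115.9)²+(y + 21.2)²) = 131.81 ≈ 131.80 km. ✓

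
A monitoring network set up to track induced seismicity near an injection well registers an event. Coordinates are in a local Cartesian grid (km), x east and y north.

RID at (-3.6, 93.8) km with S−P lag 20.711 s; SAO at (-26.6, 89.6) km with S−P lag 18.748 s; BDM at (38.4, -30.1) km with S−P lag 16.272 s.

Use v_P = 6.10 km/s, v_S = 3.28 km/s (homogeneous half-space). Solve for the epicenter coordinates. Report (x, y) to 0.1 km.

-77.0 km east, -33.5 km north

Distance from S−P lag: d = Δt · v_P v_S / (v_P − v_S) = Δt · (6.10·3.28)/(6.10−3.28) ≈ 7.0950·Δt.
So d_RID = 146.95, d_SAO = 133.02, d_BDM = 115.45 km.
Circle about each station: (x + 3.6)² + (y − 93.8)² = 146.95²; (x + 26.6)² + (y − 89.6)² = 133.02²; (x − 38.4)² + (y + 30.1)² = 115.45².
Subtracting the RID equation from the SAO and BDM equations removes the quadratic terms:
-46.0 x − 8.4 y = 3824.30
84.0 x − 247.8 y = 1834.77
Solving the 2×2 system: x ≈ -77.0, y ≈ -33.5 km.
Check against RID (with the unrounded x, y): √((x + 3.6)²+(y − 93.8)²) = 146.96 ≈ 146.95 km. ✓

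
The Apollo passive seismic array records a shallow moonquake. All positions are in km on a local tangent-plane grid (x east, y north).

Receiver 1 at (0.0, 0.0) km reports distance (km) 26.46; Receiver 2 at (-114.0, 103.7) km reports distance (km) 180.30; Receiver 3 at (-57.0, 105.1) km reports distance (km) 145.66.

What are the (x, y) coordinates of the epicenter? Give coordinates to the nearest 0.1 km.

Circle about each station: x² + y² = 26.46²; (x + 114.0)² + (y − 103.7)² = 180.30²; (x + 57.0)² + (y − 105.1)² = 145.66².
Subtracting the Receiver 1 equation from the Receiver 2 and Receiver 3 equations removes the quadratic terms:
-228.0 x + 207.4 y = -8058.27
-114.0 x + 210.2 y = -6221.69
Solving the 2×2 system: x ≈ 16.6, y ≈ -20.6 km.

x ≈ 16.6 km, y ≈ -20.6 km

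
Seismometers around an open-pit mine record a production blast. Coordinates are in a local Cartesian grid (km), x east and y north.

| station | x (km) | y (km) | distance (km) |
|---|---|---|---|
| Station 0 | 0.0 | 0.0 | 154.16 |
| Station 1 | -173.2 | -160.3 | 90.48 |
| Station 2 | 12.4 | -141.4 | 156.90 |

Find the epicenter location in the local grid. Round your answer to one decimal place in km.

Circle about each station: x² + y² = 154.16²; (x + 173.2)² + (y + 160.3)² = 90.48²; (x − 12.4)² + (y + 141.4)² = 156.90².
Subtracting the Station 0 equation from the Station 1 and Station 2 equations removes the quadratic terms:
-346.4 x − 320.6 y = 71273.01
24.8 x − 282.8 y = 19295.42
Solving the 2×2 system: x ≈ -131.9, y ≈ -79.8 km.

x ≈ -131.9 km, y ≈ -79.8 km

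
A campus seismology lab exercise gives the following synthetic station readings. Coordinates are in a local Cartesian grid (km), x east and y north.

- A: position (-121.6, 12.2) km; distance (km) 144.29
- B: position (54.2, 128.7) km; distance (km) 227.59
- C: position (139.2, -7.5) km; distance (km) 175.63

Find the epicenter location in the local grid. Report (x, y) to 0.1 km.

Circle about each station: (x + 121.6)² + (y − 12.2)² = 144.29²; (x − 54.2)² + (y − 128.7)² = 227.59²; (x − 139.2)² + (y + 7.5)² = 175.63².
Subtracting pairs of circle equations eliminates x²+y² and gives linear equations (the radical axes):
351.6 x + 233.0 y = -26411.67
521.6 x − 39.4 y = -5528.80
Solving the 2×2 system: x ≈ -17.2, y ≈ -87.4 km.
Check against A (with the unrounded x, y): √((x + 121.6)²+(y − 12.2)²) = 144.29 ≈ 144.29 km. ✓

(-17.2, -87.4)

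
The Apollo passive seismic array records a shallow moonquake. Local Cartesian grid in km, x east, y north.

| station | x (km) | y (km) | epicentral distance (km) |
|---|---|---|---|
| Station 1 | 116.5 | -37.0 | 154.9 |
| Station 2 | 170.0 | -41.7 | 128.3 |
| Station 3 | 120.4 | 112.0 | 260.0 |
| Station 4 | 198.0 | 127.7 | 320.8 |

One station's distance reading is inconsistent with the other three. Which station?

Station 2

Solve using three stations at a time. Using Station 1, Station 3, Station 4 (subtract circle equations pairwise → linear system) gives (x, y) ≈ (-22.8, -105.1).
Distances from that point to each station vs reported:
  Station 1: calculated 155.1 vs reported 154.9 → residual 0.2 km
  Station 2: calculated 203.0 vs reported 128.3 → residual 74.7 km
  Station 3: calculated 260.1 vs reported 260.0 → residual 0.1 km
  Station 4: calculated 320.9 vs reported 320.8 → residual 0.1 km
Station 1, Station 3, Station 4 are mutually consistent (residuals ≈ 0); Station 2 is off by 74.7 km.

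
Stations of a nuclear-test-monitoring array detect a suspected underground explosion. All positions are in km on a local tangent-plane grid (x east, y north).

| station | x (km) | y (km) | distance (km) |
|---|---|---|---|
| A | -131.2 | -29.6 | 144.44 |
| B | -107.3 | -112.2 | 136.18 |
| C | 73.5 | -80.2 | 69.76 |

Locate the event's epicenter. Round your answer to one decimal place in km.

Circle about each station: (x + 131.2)² + (y + 29.6)² = 144.44²; (x + 107.3)² + (y + 112.2)² = 136.18²; (x − 73.5)² + (y + 80.2)² = 69.76².
Subtracting pairs of circle equations eliminates x²+y² and gives linear equations (the radical axes):
47.8 x − 165.2 y = 8330.45
409.4 x − 101.2 y = 9741.15
Solving the 2×2 system: x ≈ 12.2, y ≈ -46.9 km.

x ≈ 12.2 km, y ≈ -46.9 km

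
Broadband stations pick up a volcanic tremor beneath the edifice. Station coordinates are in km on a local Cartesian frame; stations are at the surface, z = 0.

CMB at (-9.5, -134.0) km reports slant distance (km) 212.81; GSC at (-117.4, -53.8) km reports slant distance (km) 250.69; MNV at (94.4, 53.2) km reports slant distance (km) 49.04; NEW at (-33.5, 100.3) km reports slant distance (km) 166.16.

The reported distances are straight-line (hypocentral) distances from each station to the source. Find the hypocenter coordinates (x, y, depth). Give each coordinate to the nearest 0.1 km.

x ≈ 113.5 km, y ≈ 34.7 km, depth ≈ 41.2 km

Each station gives a sphere (x−x_i)² + (y−y_i)² + z² = d_i² (stations at z=0).
Subtracting the CMB sphere from GSC and MNV: z² cancels, leaving linear equations in x and y:
-215.8 x + 160.4 y = -18926.43
207.8 x + 374.4 y = 36578.52
Solving: x ≈ 113.499, y ≈ 34.705 km (keep extra digits for the depth step; rounded: 113.5, 34.7).
Then from the CMB sphere: z² = 212.81² − (x + 9.5)² − (y + 134.0)² with x = 113.499, y = 34.705, so z ≈ 41.206 ≈ 41.2 km.
Check against NEW (with the unrounded solution): distance 166.16 ≈ 166.16 km. ✓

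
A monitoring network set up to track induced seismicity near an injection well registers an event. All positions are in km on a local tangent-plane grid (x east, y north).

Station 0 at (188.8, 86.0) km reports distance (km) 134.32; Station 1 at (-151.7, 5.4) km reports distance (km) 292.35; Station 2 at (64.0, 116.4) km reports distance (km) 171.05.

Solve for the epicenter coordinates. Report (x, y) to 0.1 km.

Circle about each station: (x − 188.8)² + (y − 86.0)² = 134.32²; (x + 151.7)² + (y − 5.4)² = 292.35²; (x − 64.0)² + (y − 116.4)² = 171.05².
Subtracting the Station 0 equation from the Station 1 and Station 2 equations removes the quadratic terms:
-681.0 x − 161.2 y = -87426.05
-249.6 x + 60.8 y = -36612.72
Solving the 2×2 system: x ≈ 137.4, y ≈ -38.1 km.

x ≈ 137.4 km, y ≈ -38.1 km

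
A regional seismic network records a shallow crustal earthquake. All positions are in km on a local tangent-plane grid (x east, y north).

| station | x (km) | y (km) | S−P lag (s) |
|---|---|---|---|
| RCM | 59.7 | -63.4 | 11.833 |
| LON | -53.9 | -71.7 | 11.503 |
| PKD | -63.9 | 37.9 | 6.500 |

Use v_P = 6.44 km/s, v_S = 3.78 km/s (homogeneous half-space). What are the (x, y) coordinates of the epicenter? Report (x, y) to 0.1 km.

-6.5 km east, 22.3 km north

Distance from S−P lag: d = Δt · v_P v_S / (v_P − v_S) = Δt · (6.44·3.78)/(6.44−3.78) ≈ 9.1516·Δt.
So d_RCM = 108.29, d_LON = 105.27, d_PKD = 59.49 km.
Circle about each station: (x − 59.7)² + (y + 63.4)² = 108.29²; (x + 53.9)² + (y + 71.7)² = 105.27²; (x + 63.9)² + (y − 37.9)² = 59.49².
Subtracting the RCM equation from the LON and PKD equations removes the quadratic terms:
-227.2 x − 16.6 y = 1107.40
-247.2 x + 202.6 y = 6123.63
Solving the 2×2 system: x ≈ -6.5, y ≈ 22.3 km.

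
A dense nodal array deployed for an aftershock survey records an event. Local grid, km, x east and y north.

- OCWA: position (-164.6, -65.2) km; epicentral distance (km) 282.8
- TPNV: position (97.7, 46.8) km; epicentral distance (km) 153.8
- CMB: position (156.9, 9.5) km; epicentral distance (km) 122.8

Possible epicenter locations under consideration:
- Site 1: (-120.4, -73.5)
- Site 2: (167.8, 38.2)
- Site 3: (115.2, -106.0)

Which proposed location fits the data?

For each candidate, compare |candidate − station| to the reported distance:
Site 1: residuals OCWA 237.8, TPNV 95.3, CMB 166.7 → max 237.8 km
Site 2: residuals OCWA 65.3, TPNV 83.2, CMB 92.1 → max 92.1 km
Site 3: residuals OCWA 0.0, TPNV 0.0, CMB 0.0 → max 0.0 km
Only Site 3 has all residuals ≈ 0.

Site 3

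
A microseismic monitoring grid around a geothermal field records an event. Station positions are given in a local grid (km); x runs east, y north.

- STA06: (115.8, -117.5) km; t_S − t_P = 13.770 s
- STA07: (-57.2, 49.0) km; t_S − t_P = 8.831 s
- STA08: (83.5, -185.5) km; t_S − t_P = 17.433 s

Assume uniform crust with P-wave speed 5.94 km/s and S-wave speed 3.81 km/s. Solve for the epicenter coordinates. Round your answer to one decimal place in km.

Distance from S−P lag: d = Δt · v_P v_S / (v_P − v_S) = Δt · (5.94·3.81)/(5.94−3.81) ≈ 10.6251·Δt.
So d_STA06 = 146.31, d_STA07 = 93.83, d_STA08 = 185.23 km.
Circle about each station: (x − 115.8)² + (y + 117.5)² = 146.31²; (x + 57.2)² + (y − 49.0)² = 93.83²; (x − 83.5)² + (y + 185.5)² = 185.23².
Subtracting the STA06 equation from the STA07 and STA08 equations removes the quadratic terms:
-346.0 x + 333.0 y = -8940.50
-64.6 x − 136.0 y = 1263.07
Solving the 2×2 system: x ≈ 11.6, y ≈ -14.8 km.

x ≈ 11.6 km, y ≈ -14.8 km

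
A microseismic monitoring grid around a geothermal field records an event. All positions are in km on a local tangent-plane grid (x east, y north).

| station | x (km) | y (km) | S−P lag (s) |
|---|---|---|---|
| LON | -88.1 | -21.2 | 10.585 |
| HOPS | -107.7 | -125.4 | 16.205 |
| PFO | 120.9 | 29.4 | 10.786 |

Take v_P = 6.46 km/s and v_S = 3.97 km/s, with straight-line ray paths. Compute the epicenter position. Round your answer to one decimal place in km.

Distance from S−P lag: d = Δt · v_P v_S / (v_P − v_S) = Δt · (6.46·3.97)/(6.46−3.97) ≈ 10.2997·Δt.
So d_LON = 109.02, d_HOPS = 166.91, d_PFO = 111.09 km.
Circle about each station: (x + 88.1)² + (y + 21.2)² = 109.02²; (x + 107.7)² + (y + 125.4)² = 166.91²; (x − 120.9)² + (y − 29.4)² = 111.09².
Subtracting the LON equation from the HOPS and PFO equations removes the quadratic terms:
-39.2 x − 208.4 y = 3139.81
418.0 x + 101.2 y = 6814.49
Solving the 2×2 system: x ≈ 20.9, y ≈ -19.0 km.
Check against LON (with the unrounded x, y): √((x + 88.1)²+(y + 21.2)²) = 109.02 ≈ 109.02 km. ✓

x ≈ 20.9 km, y ≈ -19.0 km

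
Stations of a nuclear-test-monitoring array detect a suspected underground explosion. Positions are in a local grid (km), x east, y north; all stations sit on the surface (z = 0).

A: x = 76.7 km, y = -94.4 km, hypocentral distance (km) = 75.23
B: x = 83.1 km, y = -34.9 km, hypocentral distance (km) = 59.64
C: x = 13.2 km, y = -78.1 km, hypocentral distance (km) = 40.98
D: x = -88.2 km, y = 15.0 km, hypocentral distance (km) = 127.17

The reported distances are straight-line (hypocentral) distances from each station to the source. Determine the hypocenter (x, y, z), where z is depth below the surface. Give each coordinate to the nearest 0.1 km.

Each station gives a sphere (x−x_i)² + (y−y_i)² + z² = d_i² (stations at z=0).
Subtracting the A sphere from B and C: z² cancels, leaving linear equations in x and y:
12.8 x + 119.0 y = -4568.01
-127.0 x + 32.6 y = -4540.21
Solving: x ≈ 25.200, y ≈ -41.097 km (keep extra digits for the depth step; rounded: 25.2, -41.1).
Then from the A sphere: z² = 75.23² − (x − 76.7)² − (y + 94.4)² with x = 25.200, y = -41.097, so z ≈ 12.888 ≈ 12.9 km.

(25.2, -41.1, 12.9)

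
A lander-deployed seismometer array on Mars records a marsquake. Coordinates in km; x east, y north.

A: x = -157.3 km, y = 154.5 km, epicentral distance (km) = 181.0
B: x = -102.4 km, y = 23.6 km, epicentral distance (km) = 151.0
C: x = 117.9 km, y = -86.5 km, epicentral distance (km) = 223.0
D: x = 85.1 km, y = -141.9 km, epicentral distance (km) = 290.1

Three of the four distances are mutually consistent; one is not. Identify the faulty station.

D

Solve using three stations at a time. Using A, B, C (subtract circle equations pairwise → linear system) gives (x, y) ≈ (19.1, 113.5).
Distances from that point to each station vs reported:
  A: calculated 181.1 vs reported 181.0 → residual 0.1 km
  B: calculated 151.1 vs reported 151.0 → residual 0.1 km
  C: calculated 223.1 vs reported 223.0 → residual 0.1 km
  D: calculated 263.8 vs reported 290.1 → residual 26.3 km
A, B, C are mutually consistent (residuals ≈ 0); D is off by 26.3 km.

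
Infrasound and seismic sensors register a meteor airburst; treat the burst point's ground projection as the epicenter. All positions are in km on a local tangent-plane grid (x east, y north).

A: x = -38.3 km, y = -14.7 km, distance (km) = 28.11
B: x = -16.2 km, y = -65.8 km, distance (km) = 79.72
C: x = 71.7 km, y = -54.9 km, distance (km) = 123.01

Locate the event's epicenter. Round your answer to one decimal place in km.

-31.2 km east, 12.5 km north

Circle about each station: (x + 38.3)² + (y + 14.7)² = 28.11²; (x + 16.2)² + (y + 65.8)² = 79.72²; (x − 71.7)² + (y + 54.9)² = 123.01².
Subtracting pairs of circle equations eliminates x²+y² and gives linear equations (the radical axes):
44.2 x − 102.2 y = -2656.01
220.0 x − 80.4 y = -7869.37
Solving the 2×2 system: x ≈ -31.2, y ≈ 12.5 km.
Check against A (with the unrounded x, y): √((x + 38.3)²+(y + 14.7)²) = 28.10 ≈ 28.11 km. ✓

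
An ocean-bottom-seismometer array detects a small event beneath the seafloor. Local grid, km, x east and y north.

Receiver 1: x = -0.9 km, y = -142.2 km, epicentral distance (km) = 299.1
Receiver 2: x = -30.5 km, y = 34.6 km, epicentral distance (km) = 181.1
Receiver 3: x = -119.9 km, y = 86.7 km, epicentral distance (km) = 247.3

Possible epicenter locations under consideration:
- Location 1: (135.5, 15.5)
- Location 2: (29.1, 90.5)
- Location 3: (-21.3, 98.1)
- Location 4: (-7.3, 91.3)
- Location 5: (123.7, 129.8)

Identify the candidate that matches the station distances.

For each candidate, compare |candidate − station| to the reported distance:
Location 1: residuals Receiver 1 90.6, Receiver 2 14.0, Receiver 3 17.8 → max 90.6 km
Location 2: residuals Receiver 1 64.5, Receiver 2 99.4, Receiver 3 98.3 → max 99.4 km
Location 3: residuals Receiver 1 57.9, Receiver 2 116.9, Receiver 3 148.0 → max 148.0 km
Location 4: residuals Receiver 1 65.5, Receiver 2 119.8, Receiver 3 134.6 → max 134.6 km
Location 5: residuals Receiver 1 0.1, Receiver 2 0.1, Receiver 3 0.1 → max 0.1 km
Only Location 5 has all residuals ≈ 0.

Location 5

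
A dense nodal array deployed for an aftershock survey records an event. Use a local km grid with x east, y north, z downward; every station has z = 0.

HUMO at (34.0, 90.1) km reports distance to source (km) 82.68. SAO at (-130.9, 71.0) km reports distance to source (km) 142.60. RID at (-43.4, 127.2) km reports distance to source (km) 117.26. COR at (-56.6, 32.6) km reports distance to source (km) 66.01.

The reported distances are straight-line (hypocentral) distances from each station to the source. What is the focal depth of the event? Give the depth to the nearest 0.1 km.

34.2 km

Each station gives a sphere (x−x_i)² + (y−y_i)² + z² = d_i² (stations at z=0).
Subtracting the HUMO sphere from SAO and RID: z² cancels, leaving linear equations in x and y:
-329.8 x − 38.2 y = -596.98
-154.8 x + 74.2 y = 1875.46
Solving: x ≈ -0.900, y ≈ 23.398 km (keep extra digits for the depth step; rounded: -0.9, 23.4).
Then from the HUMO sphere: z² = 82.68² − (x − 34.0)² − (y − 90.1)² with x = -0.900, y = 23.398, so z ≈ 34.188 ≈ 34.2 km.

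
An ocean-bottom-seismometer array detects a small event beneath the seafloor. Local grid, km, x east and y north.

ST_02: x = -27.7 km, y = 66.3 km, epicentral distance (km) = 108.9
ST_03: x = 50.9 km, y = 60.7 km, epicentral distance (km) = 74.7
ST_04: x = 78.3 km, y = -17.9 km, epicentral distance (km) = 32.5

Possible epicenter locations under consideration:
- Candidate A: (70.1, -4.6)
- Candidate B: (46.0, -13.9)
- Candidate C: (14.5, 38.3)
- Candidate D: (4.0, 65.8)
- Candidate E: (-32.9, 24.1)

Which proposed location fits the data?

For each candidate, compare |candidate − station| to the reported distance:
Candidate A: residuals ST_02 11.9, ST_03 6.6, ST_04 16.9 → max 16.9 km
Candidate B: residuals ST_02 0.0, ST_03 0.1, ST_04 0.0 → max 0.1 km
Candidate C: residuals ST_02 58.3, ST_03 32.0, ST_04 52.5 → max 58.3 km
Candidate D: residuals ST_02 77.2, ST_03 27.5, ST_04 79.4 → max 79.4 km
Candidate E: residuals ST_02 66.4, ST_03 16.7, ST_04 86.4 → max 86.4 km
Only Candidate B has all residuals ≈ 0.

Candidate B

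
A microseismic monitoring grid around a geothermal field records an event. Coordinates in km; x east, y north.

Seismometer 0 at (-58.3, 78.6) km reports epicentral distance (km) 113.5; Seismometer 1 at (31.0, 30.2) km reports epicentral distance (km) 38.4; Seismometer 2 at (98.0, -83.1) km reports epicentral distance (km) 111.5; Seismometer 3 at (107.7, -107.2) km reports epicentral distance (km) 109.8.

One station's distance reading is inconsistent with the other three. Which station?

Solve using three stations at a time. Using Seismometer 0, Seismometer 1, Seismometer 2 (subtract circle equations pairwise → linear system) gives (x, y) ≈ (17.6, -5.8).
Distances from that point to each station vs reported:
  Seismometer 0: calculated 113.5 vs reported 113.5 → residual 0.0 km
  Seismometer 1: calculated 38.5 vs reported 38.4 → residual 0.1 km
  Seismometer 2: calculated 111.5 vs reported 111.5 → residual 0.0 km
  Seismometer 3: calculated 135.6 vs reported 109.8 → residual 25.8 km
Seismometer 0, Seismometer 1, Seismometer 2 are mutually consistent (residuals ≈ 0); Seismometer 3 is off by 25.8 km.

Seismometer 3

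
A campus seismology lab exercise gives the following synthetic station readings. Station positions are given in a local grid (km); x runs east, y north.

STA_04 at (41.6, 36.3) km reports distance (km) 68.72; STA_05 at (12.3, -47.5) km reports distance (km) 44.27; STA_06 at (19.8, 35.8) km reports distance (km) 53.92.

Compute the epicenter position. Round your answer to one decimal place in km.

Circle about each station: (x − 41.6)² + (y − 36.3)² = 68.72²; (x − 12.3)² + (y + 47.5)² = 44.27²; (x − 19.8)² + (y − 35.8)² = 53.92².
Subtracting the STA_04 equation from the STA_05 and STA_06 equations removes the quadratic terms:
-58.6 x − 167.6 y = 2121.90
-43.6 x − 1.0 y = 440.50
Solving the 2×2 system: x ≈ -9.9, y ≈ -9.2 km.
Check against STA_04 (with the unrounded x, y): √((x − 41.6)²+(y − 36.3)²) = 68.72 ≈ 68.72 km. ✓

(-9.9, -9.2)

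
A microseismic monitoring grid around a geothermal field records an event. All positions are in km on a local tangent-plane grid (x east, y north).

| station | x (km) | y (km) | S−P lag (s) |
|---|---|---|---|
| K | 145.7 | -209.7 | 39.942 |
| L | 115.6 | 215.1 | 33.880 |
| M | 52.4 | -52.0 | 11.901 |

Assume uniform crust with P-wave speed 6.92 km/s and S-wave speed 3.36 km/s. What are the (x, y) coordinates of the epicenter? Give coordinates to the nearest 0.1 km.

Distance from S−P lag: d = Δt · v_P v_S / (v_P − v_S) = Δt · (6.92·3.36)/(6.92−3.36) ≈ 6.5312·Δt.
So d_K = 260.87, d_L = 221.28, d_M = 77.73 km.
Circle about each station: (x − 145.7)² + (y + 209.7)² = 260.87²; (x − 115.6)² + (y − 215.1)² = 221.28²; (x − 52.4)² + (y + 52.0)² = 77.73².
Subtracting the K equation from the L and M equations removes the quadratic terms:
-60.2 x + 849.6 y = 13517.11
-186.6 x + 315.4 y = 2258.38
Solving the 2×2 system: x ≈ 16.8, y ≈ 17.1 km.
Check against K (with the unrounded x, y): √((x − 145.7)²+(y + 209.7)²) = 260.87 ≈ 260.87 km. ✓

x ≈ 16.8 km, y ≈ 17.1 km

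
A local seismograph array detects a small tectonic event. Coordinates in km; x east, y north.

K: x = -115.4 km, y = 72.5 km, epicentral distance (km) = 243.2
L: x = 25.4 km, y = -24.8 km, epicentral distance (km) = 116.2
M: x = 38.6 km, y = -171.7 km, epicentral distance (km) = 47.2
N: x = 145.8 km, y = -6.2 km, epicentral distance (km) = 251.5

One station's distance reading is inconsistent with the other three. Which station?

Solve using three stations at a time. Using K, L, M (subtract circle equations pairwise → linear system) gives (x, y) ≈ (4.5, -139.1).
Distances from that point to each station vs reported:
  K: calculated 243.2 vs reported 243.2 → residual 0.0 km
  L: calculated 116.2 vs reported 116.2 → residual 0.0 km
  M: calculated 47.2 vs reported 47.2 → residual 0.0 km
  N: calculated 194.0 vs reported 251.5 → residual 57.5 km
K, L, M are mutually consistent (residuals ≈ 0); N is off by 57.5 km.

N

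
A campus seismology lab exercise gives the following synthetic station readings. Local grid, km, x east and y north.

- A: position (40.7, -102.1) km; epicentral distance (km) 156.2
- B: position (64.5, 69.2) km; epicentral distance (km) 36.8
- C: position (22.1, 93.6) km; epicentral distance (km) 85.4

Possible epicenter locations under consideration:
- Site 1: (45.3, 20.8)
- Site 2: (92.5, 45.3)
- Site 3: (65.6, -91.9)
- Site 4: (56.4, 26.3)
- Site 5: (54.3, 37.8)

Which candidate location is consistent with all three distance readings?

Site 2

For each candidate, compare |candidate − station| to the reported distance:
Site 1: residuals A 33.2, B 15.3, C 9.0 → max 33.2 km
Site 2: residuals A 0.0, B 0.0, C 0.0 → max 0.0 km
Site 3: residuals A 129.3, B 124.3, C 105.1 → max 129.3 km
Site 4: residuals A 26.8, B 6.9, C 9.9 → max 26.8 km
Site 5: residuals A 15.6, B 3.8, C 21.0 → max 21.0 km
Only Site 2 has all residuals ≈ 0.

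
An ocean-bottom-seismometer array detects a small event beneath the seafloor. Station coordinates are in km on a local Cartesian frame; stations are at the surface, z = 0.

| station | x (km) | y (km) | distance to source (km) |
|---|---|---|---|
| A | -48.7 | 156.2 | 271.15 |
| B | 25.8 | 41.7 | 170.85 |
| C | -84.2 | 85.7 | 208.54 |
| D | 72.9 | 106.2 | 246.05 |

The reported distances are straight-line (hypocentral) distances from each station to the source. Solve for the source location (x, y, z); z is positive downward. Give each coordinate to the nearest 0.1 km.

x ≈ -33.2 km, y ≈ -108.8 km, depth ≈ 55.3 km

Each station gives a sphere (x−x_i)² + (y−y_i)² + z² = d_i² (stations at z=0).
Subtracting the A sphere from B and C: z² cancels, leaving linear equations in x and y:
149.0 x − 229.0 y = 19967.00
-71.0 x − 141.0 y = 17697.39
Solving: x ≈ -33.202, y ≈ -108.795 km (keep extra digits for the depth step; rounded: -33.2, -108.8).
Then from the A sphere: z² = 271.15² − (x + 48.7)² − (y − 156.2)² with x = -33.202, y = -108.795, so z ≈ 55.315 ≈ 55.3 km.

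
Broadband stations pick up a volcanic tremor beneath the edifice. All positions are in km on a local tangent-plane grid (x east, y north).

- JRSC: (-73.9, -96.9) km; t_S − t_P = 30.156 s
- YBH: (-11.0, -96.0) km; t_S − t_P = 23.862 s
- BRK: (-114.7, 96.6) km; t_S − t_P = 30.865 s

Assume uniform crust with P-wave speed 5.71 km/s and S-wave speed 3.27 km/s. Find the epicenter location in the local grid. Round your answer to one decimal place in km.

Distance from S−P lag: d = Δt · v_P v_S / (v_P − v_S) = Δt · (5.71·3.27)/(5.71−3.27) ≈ 7.6523·Δt.
So d_JRSC = 230.76, d_YBH = 182.60, d_BRK = 236.19 km.
Circle about each station: (x + 73.9)² + (y + 96.9)² = 230.76²; (x + 11.0)² + (y + 96.0)² = 182.60²; (x + 114.7)² + (y − 96.6)² = 236.19².
Subtracting pairs of circle equations eliminates x²+y² and gives linear equations (the radical axes):
125.8 x + 1.8 y = 14393.60
-81.6 x + 387.0 y = 5101.29
Solving the 2×2 system: x ≈ 113.9, y ≈ 37.2 km.

113.9 km east, 37.2 km north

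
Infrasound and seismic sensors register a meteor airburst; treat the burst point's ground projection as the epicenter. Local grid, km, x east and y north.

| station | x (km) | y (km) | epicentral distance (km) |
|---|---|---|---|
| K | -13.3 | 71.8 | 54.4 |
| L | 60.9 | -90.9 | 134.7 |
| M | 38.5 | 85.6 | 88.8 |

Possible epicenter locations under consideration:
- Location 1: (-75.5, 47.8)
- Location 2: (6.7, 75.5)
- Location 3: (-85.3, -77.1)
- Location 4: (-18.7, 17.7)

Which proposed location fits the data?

For each candidate, compare |candidate − station| to the reported distance:
Location 1: residuals K 12.3, L 59.8, M 31.3 → max 59.8 km
Location 2: residuals K 34.1, L 40.3, M 55.4 → max 55.4 km
Location 3: residuals K 111.0, L 12.1, M 115.6 → max 115.6 km
Location 4: residuals K 0.0, L 0.1, M 0.0 → max 0.1 km
Only Location 4 has all residuals ≈ 0.

Location 4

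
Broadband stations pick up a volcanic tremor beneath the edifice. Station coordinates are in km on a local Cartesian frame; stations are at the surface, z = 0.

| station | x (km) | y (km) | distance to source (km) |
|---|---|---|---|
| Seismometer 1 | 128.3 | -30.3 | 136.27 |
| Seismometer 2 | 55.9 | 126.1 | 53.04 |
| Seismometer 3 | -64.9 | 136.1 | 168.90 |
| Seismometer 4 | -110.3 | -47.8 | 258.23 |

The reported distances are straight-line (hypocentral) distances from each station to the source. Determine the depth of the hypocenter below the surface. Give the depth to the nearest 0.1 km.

depth ≈ 17.8 km

Each station gives a sphere (x−x_i)² + (y−y_i)² + z² = d_i² (stations at z=0).
Subtracting the Seismometer 1 sphere from Seismometer 2 and Seismometer 3: z² cancels, leaving linear equations in x and y:
-144.8 x + 312.8 y = 17403.31
-386.4 x + 332.8 y = -4601.46
Solving: x ≈ 99.498, y ≈ 101.696 km (keep extra digits for the depth step; rounded: 99.5, 101.7).
Then from the Seismometer 1 sphere: z² = 136.27² − (x − 128.3)² − (y + 30.3)² with x = 99.498, y = 101.696, so z ≈ 17.805 ≈ 17.8 km.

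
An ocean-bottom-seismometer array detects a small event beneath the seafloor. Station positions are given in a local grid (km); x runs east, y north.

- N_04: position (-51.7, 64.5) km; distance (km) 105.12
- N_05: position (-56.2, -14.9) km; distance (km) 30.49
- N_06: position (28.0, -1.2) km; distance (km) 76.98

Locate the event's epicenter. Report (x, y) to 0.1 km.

Circle about each station: (x + 51.7)² + (y − 64.5)² = 105.12²; (x + 56.2)² + (y + 14.9)² = 30.49²; (x − 28.0)² + (y + 1.2)² = 76.98².
Subtracting pairs of circle equations eliminates x²+y² and gives linear equations (the radical axes):
-9.0 x − 158.8 y = 6667.88
159.4 x − 131.4 y = -923.41
Solving the 2×2 system: x ≈ -38.6, y ≈ -39.8 km.
Check against N_04 (with the unrounded x, y): √((x + 51.7)²+(y − 64.5)²) = 105.12 ≈ 105.12 km. ✓

(-38.6, -39.8)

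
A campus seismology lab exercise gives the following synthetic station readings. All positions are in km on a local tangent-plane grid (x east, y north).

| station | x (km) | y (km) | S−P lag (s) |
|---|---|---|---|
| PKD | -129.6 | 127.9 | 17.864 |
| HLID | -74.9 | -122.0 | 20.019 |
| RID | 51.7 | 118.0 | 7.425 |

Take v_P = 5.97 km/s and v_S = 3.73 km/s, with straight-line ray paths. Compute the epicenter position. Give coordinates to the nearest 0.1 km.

28.9 km east, 47.8 km north

Distance from S−P lag: d = Δt · v_P v_S / (v_P − v_S) = Δt · (5.97·3.73)/(5.97−3.73) ≈ 9.9411·Δt.
So d_PKD = 177.59, d_HLID = 199.01, d_RID = 73.81 km.
Circle about each station: (x + 129.6)² + (y − 127.9)² = 177.59²; (x + 74.9)² + (y + 122.0)² = 199.01²; (x − 51.7)² + (y − 118.0)² = 73.81².
Subtracting pairs of circle equations eliminates x²+y² and gives linear equations (the radical axes):
109.4 x − 499.8 y = -20727.33
362.6 x − 19.8 y = 9532.61
Solving the 2×2 system: x ≈ 28.9, y ≈ 47.8 km.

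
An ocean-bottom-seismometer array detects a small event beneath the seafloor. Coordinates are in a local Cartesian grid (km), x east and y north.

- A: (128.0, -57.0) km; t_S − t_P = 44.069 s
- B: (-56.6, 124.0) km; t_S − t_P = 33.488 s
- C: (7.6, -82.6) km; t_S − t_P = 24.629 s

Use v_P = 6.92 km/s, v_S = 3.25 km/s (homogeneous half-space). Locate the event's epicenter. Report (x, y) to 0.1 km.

Distance from S−P lag: d = Δt · v_P v_S / (v_P − v_S) = Δt · (6.92·3.25)/(6.92−3.25) ≈ 6.1281·Δt.
So d_A = 270.06, d_B = 205.22, d_C = 150.93 km.
Circle about each station: (x − 128.0)² + (y + 57.0)² = 270.06²; (x + 56.6)² + (y − 124.0)² = 205.22²; (x − 7.6)² + (y + 82.6)² = 150.93².
Subtracting the A equation from the B and C equations removes the quadratic terms:
-369.2 x + 362.0 y = 29763.72
-240.8 x − 51.2 y = 37400.06
Solving the 2×2 system: x ≈ -142.0, y ≈ -62.6 km.

x ≈ -142.0 km, y ≈ -62.6 km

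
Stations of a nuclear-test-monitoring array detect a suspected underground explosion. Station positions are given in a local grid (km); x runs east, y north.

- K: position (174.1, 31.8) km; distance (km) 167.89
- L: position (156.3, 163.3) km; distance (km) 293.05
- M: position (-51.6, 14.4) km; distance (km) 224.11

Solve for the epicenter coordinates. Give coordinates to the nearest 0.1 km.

Circle about each station: (x − 174.1)² + (y − 31.8)² = 167.89²; (x − 156.3)² + (y − 163.3)² = 293.05²; (x + 51.6)² + (y − 14.4)² = 224.11².
Subtracting the K equation from the L and M equations removes the quadratic terms:
-35.6 x + 263.0 y = -37916.72
-451.4 x − 34.8 y = -50490.37
Solving the 2×2 system: x ≈ 121.7, y ≈ -127.7 km.

121.7 km east, -127.7 km north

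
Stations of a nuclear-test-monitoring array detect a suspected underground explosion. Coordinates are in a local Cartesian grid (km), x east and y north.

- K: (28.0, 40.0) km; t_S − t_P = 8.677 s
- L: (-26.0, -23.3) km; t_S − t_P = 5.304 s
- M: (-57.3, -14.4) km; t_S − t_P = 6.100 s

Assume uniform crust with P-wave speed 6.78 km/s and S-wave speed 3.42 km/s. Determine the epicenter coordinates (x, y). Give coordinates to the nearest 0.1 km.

Distance from S−P lag: d = Δt · v_P v_S / (v_P − v_S) = Δt · (6.78·3.42)/(6.78−3.42) ≈ 6.9011·Δt.
So d_K = 59.88, d_L = 36.60, d_M = 42.10 km.
Circle about each station: (x − 28.0)² + (y − 40.0)² = 59.88²; (x + 26.0)² + (y + 23.3)² = 36.60²; (x + 57.3)² + (y + 14.4)² = 42.10².
Subtracting the K equation from the L and M equations removes the quadratic terms:
-108.0 x − 126.6 y = 1080.94
-170.6 x − 108.8 y = 2919.85
Solving the 2×2 system: x ≈ -25.6, y ≈ 13.3 km.

-25.6 km east, 13.3 km north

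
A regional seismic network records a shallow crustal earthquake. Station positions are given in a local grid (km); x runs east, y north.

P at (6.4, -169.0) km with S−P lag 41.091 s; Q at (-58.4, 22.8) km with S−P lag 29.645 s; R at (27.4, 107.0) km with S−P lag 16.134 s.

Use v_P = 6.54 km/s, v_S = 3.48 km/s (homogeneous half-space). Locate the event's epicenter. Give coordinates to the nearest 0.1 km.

147.3 km east, 102.2 km north

Distance from S−P lag: d = Δt · v_P v_S / (v_P − v_S) = Δt · (6.54·3.48)/(6.54−3.48) ≈ 7.4376·Δt.
So d_P = 305.62, d_Q = 220.49, d_R = 120.00 km.
Circle about each station: (x − 6.4)² + (y + 169.0)² = 305.62²; (x + 58.4)² + (y − 22.8)² = 220.49²; (x − 27.4)² + (y − 107.0)² = 120.00².
Subtracting pairs of circle equations eliminates x²+y² and gives linear equations (the radical axes):
-129.6 x + 383.6 y = 20116.18
42.0 x + 552.0 y = 62601.38
Solving the 2×2 system: x ≈ 147.3, y ≈ 102.2 km.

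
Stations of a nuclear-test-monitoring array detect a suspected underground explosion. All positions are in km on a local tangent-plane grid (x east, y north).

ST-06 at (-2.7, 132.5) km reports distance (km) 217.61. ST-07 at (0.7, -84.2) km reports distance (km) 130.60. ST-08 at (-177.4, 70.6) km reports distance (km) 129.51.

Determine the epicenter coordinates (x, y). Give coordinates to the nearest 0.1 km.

Circle about each station: (x + 2.7)² + (y − 132.5)² = 217.61²; (x − 0.7)² + (y + 84.2)² = 130.60²; (x + 177.4)² + (y − 70.6)² = 129.51².
Subtracting the ST-06 equation from the ST-07 and ST-08 equations removes the quadratic terms:
6.8 x − 433.4 y = 19824.34
-349.4 x − 123.8 y = 49472.85
Solving the 2×2 system: x ≈ -124.7, y ≈ -47.7 km.

(-124.7, -47.7)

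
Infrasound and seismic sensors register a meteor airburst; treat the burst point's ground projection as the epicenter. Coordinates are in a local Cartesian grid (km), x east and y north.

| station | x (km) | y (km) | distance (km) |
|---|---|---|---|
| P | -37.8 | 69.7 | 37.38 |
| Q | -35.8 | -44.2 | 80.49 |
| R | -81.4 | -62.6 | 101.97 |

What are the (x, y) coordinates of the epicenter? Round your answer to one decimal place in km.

-51.2 km east, 34.8 km north

Circle about each station: (x + 37.8)² + (y − 69.7)² = 37.38²; (x + 35.8)² + (y + 44.2)² = 80.49²; (x + 81.4)² + (y + 62.6)² = 101.97².
Subtracting the P equation from the Q and R equations removes the quadratic terms:
4.0 x − 227.8 y = -8133.03
-87.2 x − 264.6 y = -4742.83
Solving the 2×2 system: x ≈ -51.2, y ≈ 34.8 km.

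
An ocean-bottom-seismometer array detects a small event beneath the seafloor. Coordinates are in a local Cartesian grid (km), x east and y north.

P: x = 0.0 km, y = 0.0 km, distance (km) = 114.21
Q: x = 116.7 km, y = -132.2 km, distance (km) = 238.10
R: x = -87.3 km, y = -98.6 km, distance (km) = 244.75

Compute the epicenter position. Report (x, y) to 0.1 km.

x ≈ 57.8 km, y ≈ 98.5 km

Circle about each station: x² + y² = 114.21²; (x − 116.7)² + (y + 132.2)² = 238.10²; (x + 87.3)² + (y + 98.6)² = 244.75².
Subtracting the P equation from the Q and R equations removes the quadratic terms:
233.4 x − 264.4 y = -12551.96
-174.6 x − 197.2 y = -29515.39
Solving the 2×2 system: x ≈ 57.8, y ≈ 98.5 km.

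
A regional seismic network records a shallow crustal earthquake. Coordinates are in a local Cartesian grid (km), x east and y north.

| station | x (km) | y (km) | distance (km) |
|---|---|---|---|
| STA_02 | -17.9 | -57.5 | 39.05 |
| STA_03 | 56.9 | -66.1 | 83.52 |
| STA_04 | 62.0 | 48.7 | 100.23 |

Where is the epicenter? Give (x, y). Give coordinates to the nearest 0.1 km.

Circle about each station: (x + 17.9)² + (y + 57.5)² = 39.05²; (x − 56.9)² + (y + 66.1)² = 83.52²; (x − 62.0)² + (y − 48.7)² = 100.23².
Subtracting the STA_02 equation from the STA_03 and STA_04 equations removes the quadratic terms:
149.6 x − 17.2 y = -1470.53
159.8 x + 212.4 y = -5932.12
Solving the 2×2 system: x ≈ -12.0, y ≈ -18.9 km.

x ≈ -12.0 km, y ≈ -18.9 km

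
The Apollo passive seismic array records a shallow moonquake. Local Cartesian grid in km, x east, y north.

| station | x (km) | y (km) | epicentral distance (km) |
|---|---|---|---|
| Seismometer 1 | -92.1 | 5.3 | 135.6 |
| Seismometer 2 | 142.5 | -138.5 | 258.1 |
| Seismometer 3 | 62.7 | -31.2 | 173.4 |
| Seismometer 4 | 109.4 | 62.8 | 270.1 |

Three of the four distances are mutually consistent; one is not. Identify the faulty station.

Seismometer 2

Solve using three stations at a time. Using Seismometer 1, Seismometer 3, Seismometer 4 (subtract circle equations pairwise → linear system) gives (x, y) ≈ (-80.0, -129.8).
Distances from that point to each station vs reported:
  Seismometer 1: calculated 135.7 vs reported 135.6 → residual 0.1 km
  Seismometer 2: calculated 222.7 vs reported 258.1 → residual 35.4 km
  Seismometer 3: calculated 173.5 vs reported 173.4 → residual 0.1 km
  Seismometer 4: calculated 270.1 vs reported 270.1 → residual 0.0 km
Seismometer 1, Seismometer 3, Seismometer 4 are mutually consistent (residuals ≈ 0); Seismometer 2 is off by 35.4 km.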